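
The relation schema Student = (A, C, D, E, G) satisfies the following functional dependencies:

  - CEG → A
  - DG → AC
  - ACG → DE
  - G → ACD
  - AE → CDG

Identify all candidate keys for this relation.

{G}⁺: G→ACD adds A, C, D; ACG→DE adds E → {A, C, D, E, G}.
{A, E}⁺: AE→CDG adds C, D, G → {A, C, D, E, G}.
Any other superkey contains one of these as a subset, so there are no further candidate keys.

{G}; {A, E}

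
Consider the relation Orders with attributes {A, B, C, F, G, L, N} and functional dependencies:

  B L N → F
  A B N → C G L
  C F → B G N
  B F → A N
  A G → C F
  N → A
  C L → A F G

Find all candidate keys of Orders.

{A, G}, {B, F}, {B, N}, {C, F}, {C, L}, {G, N}

{A, G}⁺: AG→CF adds C, F; CF→BGN adds B, N; ABN→CGL adds L → {A, B, C, F, G, L, N}. Minimal: {G}⁺ = {G}; {A}⁺ = {A} — none reach the full schema.
{B, F}⁺: BF→AN adds A, N; ABN→CGL adds C, G, L → {A, B, C, F, G, L, N}. Minimal: {F}⁺ = {F}; {B}⁺ = {B} — none reach the full schema.
{B, N}⁺: N→A adds A; ABN→CGL adds C, G, L; AG→CF adds F → {A, B, C, F, G, L, N}. Minimal: {N}⁺ = {A, N}; {B}⁺ = {B} — none reach the full schema.
{C, F}⁺: CF→BGN adds B, G, N; BF→AN adds A; ABN→CGL adds L → {A, B, C, F, G, L, N}. Minimal: {F}⁺ = {F}; {C}⁺ = {C} — none reach the full schema.
{C, L}⁺: CL→AFG adds A, F, G; CF→BGN adds B, N → {A, B, C, F, G, L, N}. Minimal: {L}⁺ = {L}; {C}⁺ = {C} — none reach the full schema.
{G, N}⁺: N→A adds A; AG→CF adds C, F; CF→BGN adds B; ABN→CGL adds L → {A, B, C, F, G, L, N}. Minimal: {N}⁺ = {A, N}; {G}⁺ = {G} — none reach the full schema.
Any other superkey contains one of these as a subset, so there are no further candidate keys.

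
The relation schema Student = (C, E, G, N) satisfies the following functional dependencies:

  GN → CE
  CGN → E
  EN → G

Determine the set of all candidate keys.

EN, GN

Attribute N never appears on the right-hand side of any dependency, so N must belong to every candidate key.
{N}⁺ = {N}, which is not all of the schema, so we must add further attributes.
{E, N}⁺: EN→G adds G; GN→CE adds C → {C, E, G, N}. Minimal: {N}⁺ = {N}; {E}⁺ = {E} — none reach the full schema.
{G, N}⁺: GN→CE adds C, E → {C, E, G, N}. Minimal: {N}⁺ = {N}; {G}⁺ = {G} — none reach the full schema.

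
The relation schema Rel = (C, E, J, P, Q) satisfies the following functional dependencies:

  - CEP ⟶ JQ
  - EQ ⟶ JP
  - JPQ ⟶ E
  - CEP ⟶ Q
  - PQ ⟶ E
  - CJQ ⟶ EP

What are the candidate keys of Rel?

{C, E, P}; {C, E, Q}; {C, J, Q}; {C, P, Q}

Attribute C never appears on the right-hand side of any dependency, so C must belong to every candidate key.
{C}⁺ = {C}, which is not all of the schema, so we must add further attributes.
{C, E, P}⁺: CEP→JQ adds J, Q → {C, E, J, P, Q}.
{C, E, Q}⁺: EQ→JP adds J, P → {C, E, J, P, Q}.
{C, J, Q}⁺: CJQ→EP adds E, P → {C, E, J, P, Q}.
{C, P, Q}⁺: PQ→E adds E; CEP→JQ adds J → {C, E, J, P, Q}.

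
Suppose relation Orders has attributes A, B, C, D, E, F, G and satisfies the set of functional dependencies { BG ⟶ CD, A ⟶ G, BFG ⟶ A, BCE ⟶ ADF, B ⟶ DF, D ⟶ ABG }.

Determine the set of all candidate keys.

Attribute E never appears on the right-hand side of any dependency, so E must belong to every candidate key.
{E}⁺ = {E}, which is not all of the schema, so we must add further attributes.
{B, E}⁺: B→DF adds D, F; D→ABG adds A, G; BG→CD adds C → {A, B, C, D, E, F, G}. Minimal: {E}⁺ = {E}; {B}⁺ = {A, B, C, D, F, G} — none reach the full schema.
{D, E}⁺: D→ABG adds A, B, G; BG→CD adds C; BCE→ADF adds F → {A, B, C, D, E, F, G}. Minimal: {E}⁺ = {E}; {D}⁺ = {A, B, C, D, F, G} — none reach the full schema.
Any other superkey contains one of these as a subset, so there are no further candidate keys.

{B, E}, {D, E}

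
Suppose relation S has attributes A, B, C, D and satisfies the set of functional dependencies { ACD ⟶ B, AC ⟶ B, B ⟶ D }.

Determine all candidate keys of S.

Attributes A, C never appear on any right-hand side, so every candidate key must contain {A, C}.
{A, C}⁺ = {A, B, C, D}, which is all of the schema, so {A, C} is the only candidate key.

AC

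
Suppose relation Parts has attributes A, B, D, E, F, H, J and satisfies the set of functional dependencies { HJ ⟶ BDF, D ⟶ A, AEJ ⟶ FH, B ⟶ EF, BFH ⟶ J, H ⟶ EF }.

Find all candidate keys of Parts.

{B, H}, {H, J}, {A, B, J}, {A, E, J}, {B, D, J}, {D, E, J}

{B, H}⁺: B→EF adds E, F; BFH→J adds J; HJ→BDF adds D; D→A adds A → {A, B, D, E, F, H, J}. Minimal: {H}⁺ = {E, F, H}; {B}⁺ = {B, E, F} — none reach the full schema.
{H, J}⁺: HJ→BDF adds B, D, F; D→A adds A; B→EF adds E → {A, B, D, E, F, H, J}. Minimal: {J}⁺ = {J}; {H}⁺ = {E, F, H} — none reach the full schema.
{A, B, J}⁺: B→EF adds E, F; AEJ→FH adds H; HJ→BDF adds D → {A, B, D, E, F, H, J}. Minimal: {B, J}⁺ = {B, E, F, J}; {A, J}⁺ = {A, J}; {A, B}⁺ = {A, B, E, F} — none reach the full schema.
{A, E, J}⁺: AEJ→FH adds F, H; HJ→BDF adds B, D → {A, B, D, E, F, H, J}. Minimal: {E, J}⁺ = {E, J}; {A, J}⁺ = {A, J}; {A, E}⁺ = {A, E} — none reach the full schema.
{B, D, J}⁺: D→A adds A; B→EF adds E, F; AEJ→FH adds H → {A, B, D, E, F, H, J}. Minimal: {D, J}⁺ = {A, D, J}; {B, J}⁺ = {B, E, F, J}; {B, D}⁺ = {A, B, D, E, F} — none reach the full schema.
{D, E, J}⁺: D→A adds A; AEJ→FH adds F, H; HJ→BDF adds B → {A, B, D, E, F, H, J}. Minimal: {E, J}⁺ = {E, J}; {D, J}⁺ = {A, D, J}; {D, E}⁺ = {A, D, E} — none reach the full schema.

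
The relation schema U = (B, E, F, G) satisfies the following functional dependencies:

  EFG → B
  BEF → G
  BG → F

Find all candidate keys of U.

Attribute E never appears on the right-hand side of any dependency, so E must belong to every candidate key.
{E}⁺ = {E}, which is not all of the schema, so we must add further attributes.
{B, E, F}⁺: BEF→G adds G → {B, E, F, G}. Minimal: {E, F}⁺ = {E, F}; {B, F}⁺ = {B, F}; {B, E}⁺ = {B, E} — none reach the full schema.
{B, E, G}⁺: BG→F adds F → {B, E, F, G}. Minimal: {E, G}⁺ = {E, G}; {B, G}⁺ = {B, F, G}; {B, E}⁺ = {B, E} — none reach the full schema.
{E, F, G}⁺: EFG→B adds B → {B, E, F, G}. Minimal: {F, G}⁺ = {F, G}; {E, G}⁺ = {E, G}; {E, F}⁺ = {E, F} — none reach the full schema.
Any other superkey contains one of these as a subset, so there are no further candidate keys.

{B, E, F}; {B, E, G}; {E, F, G}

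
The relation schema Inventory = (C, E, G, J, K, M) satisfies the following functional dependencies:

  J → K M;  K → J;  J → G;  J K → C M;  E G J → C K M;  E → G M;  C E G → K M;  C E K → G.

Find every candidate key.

{C, E}, {E, J}, {E, K}

Attribute E never appears on the right-hand side of any dependency, so E must belong to every candidate key.
{E}⁺ = {E, G, M}, which is not all of the schema, so we must add further attributes.
{C, E}⁺: E→GM adds G, M; CEG→KM adds K; K→J adds J → {C, E, G, J, K, M}. Minimal: {E}⁺ = {E, G, M}; {C}⁺ = {C} — none reach the full schema.
{E, J}⁺: J→KM adds K, M; J→G adds G; JK→CM adds C → {C, E, G, J, K, M}. Minimal: {J}⁺ = {C, G, J, K, M}; {E}⁺ = {E, G, M} — none reach the full schema.
{E, K}⁺: K→J adds J; J→G adds G; JK→CM adds C, M → {C, E, G, J, K, M}. Minimal: {K}⁺ = {C, G, J, K, M}; {E}⁺ = {E, G, M} — none reach the full schema.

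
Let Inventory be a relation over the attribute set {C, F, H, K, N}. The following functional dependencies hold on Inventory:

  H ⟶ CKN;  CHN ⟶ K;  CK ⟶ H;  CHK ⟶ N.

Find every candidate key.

Attribute F never appears on the right-hand side of any dependency, so F must belong to every candidate key.
{F}⁺ = {F}, which is not all of the schema, so we must add further attributes.
{F, H}⁺: H→CKN adds C, K, N → {C, F, H, K, N}. Minimal: {H}⁺ = {C, H, K, N}; {F}⁺ = {F} — none reach the full schema.
{C, F, K}⁺: CK→H adds H; CHK→N adds N → {C, F, H, K, N}. Minimal: {F, K}⁺ = {F, K}; {C, K}⁺ = {C, H, K, N}; {C, F}⁺ = {C, F} — none reach the full schema.
Any other superkey contains one of these as a subset, so there are no further candidate keys.

(F, H), (C, F, K)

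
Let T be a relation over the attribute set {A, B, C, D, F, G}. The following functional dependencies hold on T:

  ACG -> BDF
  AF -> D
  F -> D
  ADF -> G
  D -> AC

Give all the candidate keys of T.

{F}⁺: F→D adds D; D→AC adds A, C; ADF→G adds G; ACG→BDF adds B → {A, B, C, D, F, G}.
{D, G}⁺: D→AC adds A, C; ACG→BDF adds B, F → {A, B, C, D, F, G}.
{A, C, G}⁺: ACG→BDF adds B, D, F → {A, B, C, D, F, G}.
Any other superkey contains one of these as a subset, so there are no further candidate keys.

(F), (D, G), (A, C, G)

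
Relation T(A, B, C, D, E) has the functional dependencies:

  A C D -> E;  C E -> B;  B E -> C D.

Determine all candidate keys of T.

Attribute A never appears on the right-hand side of any dependency, so A must belong to every candidate key.
{A}⁺ = {A}, which is not all of the schema, so we must add further attributes.
{A, B, E}⁺: BE→CD adds C, D → {A, B, C, D, E}. Minimal: {B, E}⁺ = {B, C, D, E}; {A, E}⁺ = {A, E}; {A, B}⁺ = {A, B} — none reach the full schema.
{A, C, D}⁺: ACD→E adds E; CE→B adds B → {A, B, C, D, E}. Minimal: {C, D}⁺ = {C, D}; {A, D}⁺ = {A, D}; {A, C}⁺ = {A, C} — none reach the full schema.
{A, C, E}⁺: CE→B adds B; BE→CD adds D → {A, B, C, D, E}. Minimal: {C, E}⁺ = {B, C, D, E}; {A, E}⁺ = {A, E}; {A, C}⁺ = {A, C} — none reach the full schema.
Any other superkey contains one of these as a subset, so there are no further candidate keys.

{A, B, E}, {A, C, D}, {A, C, E}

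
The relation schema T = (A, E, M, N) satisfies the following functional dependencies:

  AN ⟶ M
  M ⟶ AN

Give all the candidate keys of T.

Attribute E never appears on the right-hand side of any dependency, so E must belong to every candidate key.
{E}⁺ = {E}, which is not all of the schema, so we must add further attributes.
{E, M}⁺: M→AN adds A, N → {A, E, M, N}. Minimal: {M}⁺ = {A, M, N}; {E}⁺ = {E} — none reach the full schema.
{A, E, N}⁺: AN→M adds M → {A, E, M, N}. Minimal: {E, N}⁺ = {E, N}; {A, N}⁺ = {A, M, N}; {A, E}⁺ = {A, E} — none reach the full schema.
Any other superkey contains one of these as a subset, so there are no further candidate keys.

{E, M}, {A, E, N}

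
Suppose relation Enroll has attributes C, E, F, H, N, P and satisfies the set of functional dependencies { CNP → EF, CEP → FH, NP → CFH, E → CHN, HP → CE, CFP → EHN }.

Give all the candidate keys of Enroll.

Attribute P never appears on the right-hand side of any dependency, so P must belong to every candidate key.
{P}⁺ = {P}, which is not all of the schema, so we must add further attributes.
{E, P}⁺: E→CHN adds C, H, N; CNP→EF adds F → {C, E, F, H, N, P}. Minimal: {P}⁺ = {P}; {E}⁺ = {C, E, H, N} — none reach the full schema.
{H, P}⁺: HP→CE adds C, E; CEP→FH adds F; E→CHN adds N → {C, E, F, H, N, P}. Minimal: {P}⁺ = {P}; {H}⁺ = {H} — none reach the full schema.
{N, P}⁺: NP→CFH adds C, F, H; HP→CE adds E → {C, E, F, H, N, P}. Minimal: {P}⁺ = {P}; {N}⁺ = {N} — none reach the full schema.
{C, F, P}⁺: CFP→EHN adds E, H, N → {C, E, F, H, N, P}. Minimal: {F, P}⁺ = {F, P}; {C, P}⁺ = {C, P}; {C, F}⁺ = {C, F} — none reach the full schema.

EP, HP, NP, CFP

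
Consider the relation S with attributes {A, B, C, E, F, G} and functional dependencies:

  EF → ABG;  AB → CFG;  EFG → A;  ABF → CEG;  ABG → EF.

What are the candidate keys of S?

{A, B}; {E, F}

{A, B}⁺: AB→CFG adds C, F, G; ABF→CEG adds E → {A, B, C, E, F, G}. Minimal: {B}⁺ = {B}; {A}⁺ = {A} — none reach the full schema.
{E, F}⁺: EF→ABG adds A, B, G; AB→CFG adds C → {A, B, C, E, F, G}. Minimal: {F}⁺ = {F}; {E}⁺ = {E} — none reach the full schema.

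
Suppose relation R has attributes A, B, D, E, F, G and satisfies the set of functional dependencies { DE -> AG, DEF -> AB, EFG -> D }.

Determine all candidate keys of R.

{D, E, F}; {E, F, G}

{D, E, F}⁺: DE→AG adds A, G; DEF→AB adds B → {A, B, D, E, F, G}. Minimal: {E, F}⁺ = {E, F}; {D, F}⁺ = {D, F}; {D, E}⁺ = {A, D, E, G} — none reach the full schema.
{E, F, G}⁺: EFG→D adds D; DE→AG adds A; DEF→AB adds B → {A, B, D, E, F, G}. Minimal: {F, G}⁺ = {F, G}; {E, G}⁺ = {E, G}; {E, F}⁺ = {E, F} — none reach the full schema.
Any other superkey contains one of these as a subset, so there are no further candidate keys.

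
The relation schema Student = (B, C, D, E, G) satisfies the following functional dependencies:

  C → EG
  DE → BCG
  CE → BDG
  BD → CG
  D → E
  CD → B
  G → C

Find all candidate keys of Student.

(C), (D), (G)

{C}⁺: C→EG adds E, G; CE→BDG adds B, D → {B, C, D, E, G}.
{D}⁺: D→E adds E; DE→BCG adds B, C, G → {B, C, D, E, G}.
{G}⁺: G→C adds C; C→EG adds E; CE→BDG adds B, D → {B, C, D, E, G}.
Any other superkey contains one of these as a subset, so there are no further candidate keys.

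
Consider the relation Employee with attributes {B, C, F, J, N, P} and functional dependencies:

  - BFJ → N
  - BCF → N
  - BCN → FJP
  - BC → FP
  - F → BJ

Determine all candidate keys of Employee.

{B, C}; {C, F}

Attribute C never appears on the right-hand side of any dependency, so C must belong to every candidate key.
{C}⁺ = {C}, which is not all of the schema, so we must add further attributes.
{B, C}⁺: BC→FP adds F, P; F→BJ adds J; BFJ→N adds N → {B, C, F, J, N, P}. Minimal: {C}⁺ = {C}; {B}⁺ = {B} — none reach the full schema.
{C, F}⁺: F→BJ adds B, J; BFJ→N adds N; BCN→FJP adds P → {B, C, F, J, N, P}. Minimal: {F}⁺ = {B, F, J, N}; {C}⁺ = {C} — none reach the full schema.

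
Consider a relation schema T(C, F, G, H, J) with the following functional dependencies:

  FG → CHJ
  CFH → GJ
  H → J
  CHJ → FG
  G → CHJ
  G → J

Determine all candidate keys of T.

{G}⁺: G→CHJ adds C, H, J; CHJ→FG adds F → {C, F, G, H, J}.
{C, H}⁺: H→J adds J; CHJ→FG adds F, G → {C, F, G, H, J}.

(G); (C, H)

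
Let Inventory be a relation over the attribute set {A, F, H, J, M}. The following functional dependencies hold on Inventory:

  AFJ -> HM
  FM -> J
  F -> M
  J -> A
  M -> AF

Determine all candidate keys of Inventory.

{F}⁺: F→M adds M; M→AF adds A; FM→J adds J; AFJ→HM adds H → {A, F, H, J, M}.
{M}⁺: M→AF adds A, F; FM→J adds J; AFJ→HM adds H → {A, F, H, J, M}.
Any other superkey contains one of these as a subset, so there are no further candidate keys.

{F}, {M}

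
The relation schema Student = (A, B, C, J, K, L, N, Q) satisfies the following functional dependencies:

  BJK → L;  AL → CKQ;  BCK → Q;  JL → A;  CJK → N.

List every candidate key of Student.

{B, J, K}; {B, J, L}

Attributes B, J never appear on any right-hand side, so every candidate key must contain {B, J}.
{B, J}⁺ = {B, J}, which is not all of the schema, so we must add further attributes.
{B, J, K}⁺: BJK→L adds L; JL→A adds A; AL→CKQ adds C, Q; CJK→N adds N → {A, B, C, J, K, L, N, Q}. Minimal: {J, K}⁺ = {J, K}; {B, K}⁺ = {B, K}; {B, J}⁺ = {B, J} — none reach the full schema.
{B, J, L}⁺: JL→A adds A; AL→CKQ adds C, K, Q; CJK→N adds N → {A, B, C, J, K, L, N, Q}. Minimal: {J, L}⁺ = {A, C, J, K, L, N, Q}; {B, L}⁺ = {B, L}; {B, J}⁺ = {B, J} — none reach the full schema.
Any other superkey contains one of these as a subset, so there are no further candidate keys.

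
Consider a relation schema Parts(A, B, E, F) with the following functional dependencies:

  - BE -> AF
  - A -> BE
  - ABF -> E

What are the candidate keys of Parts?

{A}, {B, E}

{A}⁺: A→BE adds B, E; BE→AF adds F → {A, B, E, F}.
{B, E}⁺: BE→AF adds A, F → {A, B, E, F}. Minimal: {E}⁺ = {E}; {B}⁺ = {B} — none reach the full schema.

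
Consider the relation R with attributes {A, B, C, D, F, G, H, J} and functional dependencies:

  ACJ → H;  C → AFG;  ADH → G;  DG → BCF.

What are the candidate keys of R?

{C, D, J}, {D, G, J}, {A, D, H, J}

{C, D, J}⁺: C→AFG adds A, F, G; DG→BCF adds B; ACJ→H adds H → {A, B, C, D, F, G, H, J}. Minimal: {D, J}⁺ = {D, J}; {C, J}⁺ = {A, C, F, G, H, J}; {C, D}⁺ = {A, B, C, D, F, G} — none reach the full schema.
{D, G, J}⁺: DG→BCF adds B, C, F; C→AFG adds A; ACJ→H adds H → {A, B, C, D, F, G, H, J}. Minimal: {G, J}⁺ = {G, J}; {D, J}⁺ = {D, J}; {D, G}⁺ = {A, B, C, D, F, G} — none reach the full schema.
{A, D, H, J}⁺: ADH→G adds G; DG→BCF adds B, C, F → {A, B, C, D, F, G, H, J}. Minimal: {D, H, J}⁺ = {D, H, J}; {A, H, J}⁺ = {A, H, J}; {A, D, J}⁺ = {A, D, J}; … — none reach the full schema.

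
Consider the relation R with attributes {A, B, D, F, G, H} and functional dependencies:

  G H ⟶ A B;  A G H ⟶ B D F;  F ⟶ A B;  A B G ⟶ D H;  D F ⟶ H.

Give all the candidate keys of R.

{F, G}, {G, H}, {A, B, G}

{F, G}⁺: F→AB adds A, B; ABG→DH adds D, H → {A, B, D, F, G, H}. Minimal: {G}⁺ = {G}; {F}⁺ = {A, B, F} — none reach the full schema.
{G, H}⁺: GH→AB adds A, B; AGH→BDF adds D, F → {A, B, D, F, G, H}. Minimal: {H}⁺ = {H}; {G}⁺ = {G} — none reach the full schema.
{A, B, G}⁺: ABG→DH adds D, H; AGH→BDF adds F → {A, B, D, F, G, H}. Minimal: {B, G}⁺ = {B, G}; {A, G}⁺ = {A, G}; {A, B}⁺ = {A, B} — none reach the full schema.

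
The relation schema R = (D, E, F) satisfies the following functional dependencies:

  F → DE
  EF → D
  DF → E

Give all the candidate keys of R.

{F}

Attribute F never appears on the right-hand side of any dependency, so F must belong to every candidate key.
{F}⁺ = {D, E, F}, which is all of the schema, so {F} is the only candidate key.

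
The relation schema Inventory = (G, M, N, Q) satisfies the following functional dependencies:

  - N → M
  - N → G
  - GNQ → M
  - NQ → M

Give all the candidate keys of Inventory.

Attributes N, Q never appear on any right-hand side, so every candidate key must contain {N, Q}.
{N, Q}⁺ = {G, M, N, Q}, which is all of the schema, so {N, Q} is the only candidate key.

{N, Q}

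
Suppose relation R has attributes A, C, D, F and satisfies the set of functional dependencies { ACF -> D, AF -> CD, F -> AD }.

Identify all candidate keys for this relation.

F

Attribute F never appears on the right-hand side of any dependency, so F must belong to every candidate key.
{F}⁺ = {A, C, D, F}, which is all of the schema, so {F} is the only candidate key.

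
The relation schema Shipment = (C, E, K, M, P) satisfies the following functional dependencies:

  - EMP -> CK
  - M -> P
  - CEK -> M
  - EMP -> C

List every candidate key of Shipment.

Attribute E never appears on the right-hand side of any dependency, so E must belong to every candidate key.
{E}⁺ = {E}, which is not all of the schema, so we must add further attributes.
{E, M}⁺: M→P adds P; EMP→C adds C; EMP→CK adds K → {C, E, K, M, P}. Minimal: {M}⁺ = {M, P}; {E}⁺ = {E} — none reach the full schema.
{C, E, K}⁺: CEK→M adds M; M→P adds P → {C, E, K, M, P}. Minimal: {E, K}⁺ = {E, K}; {C, K}⁺ = {C, K}; {C, E}⁺ = {C, E} — none reach the full schema.
Any other superkey contains one of these as a subset, so there are no further candidate keys.

{E, M}, {C, E, K}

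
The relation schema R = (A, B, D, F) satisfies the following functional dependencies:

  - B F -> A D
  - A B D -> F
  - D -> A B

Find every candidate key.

D; BF

{D}⁺: D→AB adds A, B; ABD→F adds F → {A, B, D, F}.
{B, F}⁺: BF→AD adds A, D → {A, B, D, F}. Minimal: {F}⁺ = {F}; {B}⁺ = {B} — none reach the full schema.
Any other superkey contains one of these as a subset, so there are no further candidate keys.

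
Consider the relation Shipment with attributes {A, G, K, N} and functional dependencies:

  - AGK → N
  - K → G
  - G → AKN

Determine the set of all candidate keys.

{G}; {K}

{G}⁺: G→AKN adds A, K, N → {A, G, K, N}.
{K}⁺: K→G adds G; G→AKN adds A, N → {A, G, K, N}.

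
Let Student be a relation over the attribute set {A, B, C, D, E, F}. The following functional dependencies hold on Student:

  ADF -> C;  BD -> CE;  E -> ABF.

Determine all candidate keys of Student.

{B, D}, {D, E}

Attribute D never appears on the right-hand side of any dependency, so D must belong to every candidate key.
{D}⁺ = {D}, which is not all of the schema, so we must add further attributes.
{B, D}⁺: BD→CE adds C, E; E→ABF adds A, F → {A, B, C, D, E, F}. Minimal: {D}⁺ = {D}; {B}⁺ = {B} — none reach the full schema.
{D, E}⁺: E→ABF adds A, B, F; ADF→C adds C → {A, B, C, D, E, F}. Minimal: {E}⁺ = {A, B, E, F}; {D}⁺ = {D} — none reach the full schema.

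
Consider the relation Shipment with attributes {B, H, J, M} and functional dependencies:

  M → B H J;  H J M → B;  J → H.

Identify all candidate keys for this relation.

Attribute M never appears on the right-hand side of any dependency, so M must belong to every candidate key.
{M}⁺ = {B, H, J, M}, which is all of the schema, so {M} is the only candidate key.

M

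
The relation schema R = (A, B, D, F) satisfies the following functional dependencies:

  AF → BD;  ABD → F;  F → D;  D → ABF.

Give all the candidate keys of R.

D, F

{D}⁺: D→ABF adds A, B, F → {A, B, D, F}.
{F}⁺: F→D adds D; D→ABF adds A, B → {A, B, D, F}.
Any other superkey contains one of these as a subset, so there are no further candidate keys.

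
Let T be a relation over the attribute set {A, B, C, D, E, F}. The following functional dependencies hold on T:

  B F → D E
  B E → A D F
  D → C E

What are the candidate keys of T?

(B, D); (B, E); (B, F)

{B, D}⁺: D→CE adds C, E; BE→ADF adds A, F → {A, B, C, D, E, F}. Minimal: {D}⁺ = {C, D, E}; {B}⁺ = {B} — none reach the full schema.
{B, E}⁺: BE→ADF adds A, D, F; D→CE adds C → {A, B, C, D, E, F}. Minimal: {E}⁺ = {E}; {B}⁺ = {B} — none reach the full schema.
{B, F}⁺: BF→DE adds D, E; BE→ADF adds A; D→CE adds C → {A, B, C, D, E, F}. Minimal: {F}⁺ = {F}; {B}⁺ = {B} — none reach the full schema.
Any other superkey contains one of these as a subset, so there are no further candidate keys.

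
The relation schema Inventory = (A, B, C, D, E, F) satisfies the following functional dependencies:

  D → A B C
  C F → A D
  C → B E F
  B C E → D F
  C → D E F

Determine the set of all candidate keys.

{C}⁺: C→BEF adds B, E, F; BCE→DF adds D; D→ABC adds A → {A, B, C, D, E, F}.
{D}⁺: D→ABC adds A, B, C; C→BEF adds E, F → {A, B, C, D, E, F}.

(C), (D)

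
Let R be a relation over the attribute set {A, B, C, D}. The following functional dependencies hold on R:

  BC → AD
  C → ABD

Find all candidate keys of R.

(C)

Attribute C never appears on the right-hand side of any dependency, so C must belong to every candidate key.
{C}⁺ = {A, B, C, D}, which is all of the schema, so {C} is the only candidate key.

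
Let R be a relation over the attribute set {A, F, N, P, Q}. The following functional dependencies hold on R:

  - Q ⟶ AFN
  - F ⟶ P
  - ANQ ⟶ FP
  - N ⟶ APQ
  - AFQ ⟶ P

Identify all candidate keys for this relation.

N, Q

{N}⁺: N→APQ adds A, P, Q; Q→AFN adds F → {A, F, N, P, Q}.
{Q}⁺: Q→AFN adds A, F, N; F→P adds P → {A, F, N, P, Q}.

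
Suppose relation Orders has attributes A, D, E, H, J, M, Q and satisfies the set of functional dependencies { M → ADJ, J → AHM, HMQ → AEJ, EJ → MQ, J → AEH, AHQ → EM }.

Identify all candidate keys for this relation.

{J}⁺: J→AHM adds A, H, M; J→AEH adds E; M→ADJ adds D; EJ→MQ adds Q → {A, D, E, H, J, M, Q}.
{M}⁺: M→ADJ adds A, D, J; J→AHM adds H; J→AEH adds E; EJ→MQ adds Q → {A, D, E, H, J, M, Q}.
{A, H, Q}⁺: AHQ→EM adds E, M; M→ADJ adds D, J → {A, D, E, H, J, M, Q}.
Any other superkey contains one of these as a subset, so there are no further candidate keys.

J; M; AHQ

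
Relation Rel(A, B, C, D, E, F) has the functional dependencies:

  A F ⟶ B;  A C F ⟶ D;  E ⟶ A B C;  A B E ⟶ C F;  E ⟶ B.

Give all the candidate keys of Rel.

Attribute E never appears on the right-hand side of any dependency, so E must belong to every candidate key.
{E}⁺ = {A, B, C, D, E, F}, which is all of the schema, so {E} is the only candidate key.

{E}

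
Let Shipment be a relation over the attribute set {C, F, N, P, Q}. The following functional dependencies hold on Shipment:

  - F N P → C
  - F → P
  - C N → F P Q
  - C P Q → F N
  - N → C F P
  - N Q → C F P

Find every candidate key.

{N}⁺: N→CFP adds C, F, P; CN→FPQ adds Q → {C, F, N, P, Q}.
{C, F, Q}⁺: F→P adds P; CPQ→FN adds N → {C, F, N, P, Q}. Minimal: {F, Q}⁺ = {F, P, Q}; {C, Q}⁺ = {C, Q}; {C, F}⁺ = {C, F, P} — none reach the full schema.
{C, P, Q}⁺: CPQ→FN adds F, N → {C, F, N, P, Q}. Minimal: {P, Q}⁺ = {P, Q}; {C, Q}⁺ = {C, Q}; {C, P}⁺ = {C, P} — none reach the full schema.
Any other superkey contains one of these as a subset, so there are no further candidate keys.

N, CFQ, CPQ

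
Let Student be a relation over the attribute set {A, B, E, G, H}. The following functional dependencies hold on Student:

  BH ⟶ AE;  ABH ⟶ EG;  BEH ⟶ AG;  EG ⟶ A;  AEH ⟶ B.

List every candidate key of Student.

Attribute H never appears on the right-hand side of any dependency, so H must belong to every candidate key.
{H}⁺ = {H}, which is not all of the schema, so we must add further attributes.
{B, H}⁺: BH→AE adds A, E; ABH→EG adds G → {A, B, E, G, H}. Minimal: {H}⁺ = {H}; {B}⁺ = {B} — none reach the full schema.
{A, E, H}⁺: AEH→B adds B; ABH→EG adds G → {A, B, E, G, H}. Minimal: {E, H}⁺ = {E, H}; {A, H}⁺ = {A, H}; {A, E}⁺ = {A, E} — none reach the full schema.
{E, G, H}⁺: EG→A adds A; AEH→B adds B → {A, B, E, G, H}. Minimal: {G, H}⁺ = {G, H}; {E, H}⁺ = {E, H}; {E, G}⁺ = {A, E, G} — none reach the full schema.

BH, AEH, EGH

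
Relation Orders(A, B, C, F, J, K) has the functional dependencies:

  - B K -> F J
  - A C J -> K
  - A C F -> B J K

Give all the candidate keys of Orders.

Attributes A, C never appear on any right-hand side, so every candidate key must contain {A, C}.
{A, C}⁺ = {A, C}, which is not all of the schema, so we must add further attributes.
{A, C, F}⁺: ACF→BJK adds B, J, K → {A, B, C, F, J, K}. Minimal: {C, F}⁺ = {C, F}; {A, F}⁺ = {A, F}; {A, C}⁺ = {A, C} — none reach the full schema.
{A, B, C, J}⁺: ACJ→K adds K; BK→FJ adds F → {A, B, C, F, J, K}. Minimal: {B, C, J}⁺ = {B, C, J}; {A, C, J}⁺ = {A, C, J, K}; {A, B, J}⁺ = {A, B, J}; … — none reach the full schema.
{A, B, C, K}⁺: BK→FJ adds F, J → {A, B, C, F, J, K}. Minimal: {B, C, K}⁺ = {B, C, F, J, K}; {A, C, K}⁺ = {A, C, K}; {A, B, K}⁺ = {A, B, F, J, K}; … — none reach the full schema.

{A, C, F}, {A, B, C, J}, {A, B, C, K}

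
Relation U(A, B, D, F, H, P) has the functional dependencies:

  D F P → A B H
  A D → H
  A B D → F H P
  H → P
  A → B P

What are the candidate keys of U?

AD, DFH, DFP

{A, D}⁺: AD→H adds H; H→P adds P; A→BP adds B; ABD→FHP adds F → {A, B, D, F, H, P}. Minimal: {D}⁺ = {D}; {A}⁺ = {A, B, P} — none reach the full schema.
{D, F, H}⁺: H→P adds P; DFP→ABH adds A, B → {A, B, D, F, H, P}. Minimal: {F, H}⁺ = {F, H, P}; {D, H}⁺ = {D, H, P}; {D, F}⁺ = {D, F} — none reach the full schema.
{D, F, P}⁺: DFP→ABH adds A, B, H → {A, B, D, F, H, P}. Minimal: {F, P}⁺ = {F, P}; {D, P}⁺ = {D, P}; {D, F}⁺ = {D, F} — none reach the full schema.
Any other superkey contains one of these as a subset, so there are no further candidate keys.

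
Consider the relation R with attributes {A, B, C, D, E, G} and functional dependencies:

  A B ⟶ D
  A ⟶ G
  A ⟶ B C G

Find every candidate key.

AE

Attributes A, E never appear on any right-hand side, so every candidate key must contain {A, E}.
{A, E}⁺ = {A, B, C, D, E, G}, which is all of the schema, so {A, E} is the only candidate key.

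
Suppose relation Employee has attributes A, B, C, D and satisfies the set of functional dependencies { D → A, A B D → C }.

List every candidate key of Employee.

Attributes B, D never appear on any right-hand side, so every candidate key must contain {B, D}.
{B, D}⁺ = {A, B, C, D}, which is all of the schema, so {B, D} is the only candidate key.

BD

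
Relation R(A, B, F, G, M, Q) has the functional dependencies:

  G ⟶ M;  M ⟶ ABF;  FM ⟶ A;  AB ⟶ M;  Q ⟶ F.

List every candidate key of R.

{G, Q}⁺: G→M adds M; M→ABF adds A, B, F → {A, B, F, G, M, Q}. Minimal: {Q}⁺ = {F, Q}; {G}⁺ = {A, B, F, G, M} — none reach the full schema.
No other minimal superkey exists.

(G, Q)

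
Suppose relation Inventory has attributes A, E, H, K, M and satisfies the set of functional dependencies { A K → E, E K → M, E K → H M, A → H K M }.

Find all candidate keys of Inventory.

Attribute A never appears on the right-hand side of any dependency, so A must belong to every candidate key.
{A}⁺ = {A, E, H, K, M}, which is all of the schema, so {A} is the only candidate key.

{A}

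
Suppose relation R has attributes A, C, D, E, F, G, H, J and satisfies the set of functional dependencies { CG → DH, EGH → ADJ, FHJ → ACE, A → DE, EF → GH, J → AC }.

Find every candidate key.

Attribute F never appears on the right-hand side of any dependency, so F must belong to every candidate key.
{F}⁺ = {F}, which is not all of the schema, so we must add further attributes.
{A, F}⁺: A→DE adds D, E; EF→GH adds G, H; EGH→ADJ adds J; FHJ→ACE adds C → {A, C, D, E, F, G, H, J}. Minimal: {F}⁺ = {F}; {A}⁺ = {A, D, E} — none reach the full schema.
{E, F}⁺: EF→GH adds G, H; EGH→ADJ adds A, D, J; FHJ→ACE adds C → {A, C, D, E, F, G, H, J}. Minimal: {F}⁺ = {F}; {E}⁺ = {E} — none reach the full schema.
{F, J}⁺: J→AC adds A, C; A→DE adds D, E; EF→GH adds G, H → {A, C, D, E, F, G, H, J}. Minimal: {J}⁺ = {A, C, D, E, J}; {F}⁺ = {F} — none reach the full schema.

AF, EF, FJ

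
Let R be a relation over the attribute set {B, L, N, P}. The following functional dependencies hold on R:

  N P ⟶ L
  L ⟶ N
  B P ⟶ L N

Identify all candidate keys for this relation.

{B, P}

Attributes B, P never appear on any right-hand side, so every candidate key must contain {B, P}.
{B, P}⁺ = {B, L, N, P}, which is all of the schema, so {B, P} is the only candidate key.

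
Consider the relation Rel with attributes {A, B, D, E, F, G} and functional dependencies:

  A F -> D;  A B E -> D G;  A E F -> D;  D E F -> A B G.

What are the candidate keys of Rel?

{A, E, F}⁺: AF→D adds D; DEF→ABG adds B, G → {A, B, D, E, F, G}. Minimal: {E, F}⁺ = {E, F}; {A, F}⁺ = {A, D, F}; {A, E}⁺ = {A, E} — none reach the full schema.
{D, E, F}⁺: DEF→ABG adds A, B, G → {A, B, D, E, F, G}. Minimal: {E, F}⁺ = {E, F}; {D, F}⁺ = {D, F}; {D, E}⁺ = {D, E} — none reach the full schema.
Any other superkey contains one of these as a subset, so there are no further candidate keys.

{A, E, F}, {D, E, F}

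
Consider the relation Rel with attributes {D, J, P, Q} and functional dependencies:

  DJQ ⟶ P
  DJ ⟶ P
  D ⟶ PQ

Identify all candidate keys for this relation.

Attributes D, J never appear on any right-hand side, so every candidate key must contain {D, J}.
{D, J}⁺ = {D, J, P, Q}, which is all of the schema, so {D, J} is the only candidate key.

{D, J}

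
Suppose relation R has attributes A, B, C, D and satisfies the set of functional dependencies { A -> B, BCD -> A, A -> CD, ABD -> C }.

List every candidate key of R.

{A}, {B, C, D}

{A}⁺: A→B adds B; A→CD adds C, D → {A, B, C, D}.
{B, C, D}⁺: BCD→A adds A → {A, B, C, D}. Minimal: {C, D}⁺ = {C, D}; {B, D}⁺ = {B, D}; {B, C}⁺ = {B, C} — none reach the full schema.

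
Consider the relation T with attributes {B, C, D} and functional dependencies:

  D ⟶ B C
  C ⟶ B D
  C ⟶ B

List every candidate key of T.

{C}, {D}

{C}⁺: C→BD adds B, D → {B, C, D}.
{D}⁺: D→BC adds B, C → {B, C, D}.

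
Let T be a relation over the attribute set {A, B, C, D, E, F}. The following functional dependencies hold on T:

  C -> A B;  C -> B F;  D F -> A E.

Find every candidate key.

Attributes C, D never appear on any right-hand side, so every candidate key must contain {C, D}.
{C, D}⁺ = {A, B, C, D, E, F}, which is all of the schema, so {C, D} is the only candidate key.

CD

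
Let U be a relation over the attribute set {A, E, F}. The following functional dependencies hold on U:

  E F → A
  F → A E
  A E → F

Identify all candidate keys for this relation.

{F}⁺: F→AE adds A, E → {A, E, F}.
{A, E}⁺: AE→F adds F → {A, E, F}. Minimal: {E}⁺ = {E}; {A}⁺ = {A} — none reach the full schema.
Any other superkey contains one of these as a subset, so there are no further candidate keys.

(F); (A, E)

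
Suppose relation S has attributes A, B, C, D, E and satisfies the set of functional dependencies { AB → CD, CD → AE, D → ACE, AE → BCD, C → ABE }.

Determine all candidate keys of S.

(C), (D), (A, B), (A, E)

{C}⁺: C→ABE adds A, B, E; AB→CD adds D → {A, B, C, D, E}.
{D}⁺: D→ACE adds A, C, E; AE→BCD adds B → {A, B, C, D, E}.
{A, B}⁺: AB→CD adds C, D; CD→AE adds E → {A, B, C, D, E}. Minimal: {B}⁺ = {B}; {A}⁺ = {A} — none reach the full schema.
{A, E}⁺: AE→BCD adds B, C, D → {A, B, C, D, E}. Minimal: {E}⁺ = {E}; {A}⁺ = {A} — none reach the full schema.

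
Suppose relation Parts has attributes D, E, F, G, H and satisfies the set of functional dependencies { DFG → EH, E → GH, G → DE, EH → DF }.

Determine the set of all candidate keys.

{E}⁺: E→GH adds G, H; G→DE adds D; EH→DF adds F → {D, E, F, G, H}.
{G}⁺: G→DE adds D, E; E→GH adds H; EH→DF adds F → {D, E, F, G, H}.
Any other superkey contains one of these as a subset, so there are no further candidate keys.

(E), (G)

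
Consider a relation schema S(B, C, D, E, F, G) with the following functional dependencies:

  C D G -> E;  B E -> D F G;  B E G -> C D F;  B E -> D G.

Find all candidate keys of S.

(B, E), (B, C, D, G)

{B, E}⁺: BE→DFG adds D, F, G; BEG→CDF adds C → {B, C, D, E, F, G}. Minimal: {E}⁺ = {E}; {B}⁺ = {B} — none reach the full schema.
{B, C, D, G}⁺: CDG→E adds E; BE→DFG adds F → {B, C, D, E, F, G}. Minimal: {C, D, G}⁺ = {C, D, E, G}; {B, D, G}⁺ = {B, D, G}; {B, C, G}⁺ = {B, C, G}; … — none reach the full schema.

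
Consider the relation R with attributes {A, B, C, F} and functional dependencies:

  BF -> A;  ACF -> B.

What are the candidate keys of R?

{A, C, F}, {B, C, F}

Attributes C, F never appear on any right-hand side, so every candidate key must contain {C, F}.
{C, F}⁺ = {C, F}, which is not all of the schema, so we must add further attributes.
{A, C, F}⁺: ACF→B adds B → {A, B, C, F}.
{B, C, F}⁺: BF→A adds A → {A, B, C, F}.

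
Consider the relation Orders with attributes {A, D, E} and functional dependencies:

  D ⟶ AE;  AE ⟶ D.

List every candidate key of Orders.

{D}⁺: D→AE adds A, E → {A, D, E}.
{A, E}⁺: AE→D adds D → {A, D, E}. Minimal: {E}⁺ = {E}; {A}⁺ = {A} — none reach the full schema.
Any other superkey contains one of these as a subset, so there are no further candidate keys.

(D), (A, E)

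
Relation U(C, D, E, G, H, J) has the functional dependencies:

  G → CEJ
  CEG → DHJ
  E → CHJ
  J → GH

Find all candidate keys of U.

{E}, {G}, {J}

{E}⁺: E→CHJ adds C, H, J; J→GH adds G; CEG→DHJ adds D → {C, D, E, G, H, J}.
{G}⁺: G→CEJ adds C, E, J; CEG→DHJ adds D, H → {C, D, E, G, H, J}.
{J}⁺: J→GH adds G, H; G→CEJ adds C, E; CEG→DHJ adds D → {C, D, E, G, H, J}.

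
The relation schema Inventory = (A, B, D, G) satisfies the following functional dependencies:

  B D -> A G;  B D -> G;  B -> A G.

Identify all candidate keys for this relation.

{B, D}

Attributes B, D never appear on any right-hand side, so every candidate key must contain {B, D}.
{B, D}⁺ = {A, B, D, G}, which is all of the schema, so {B, D} is the only candidate key.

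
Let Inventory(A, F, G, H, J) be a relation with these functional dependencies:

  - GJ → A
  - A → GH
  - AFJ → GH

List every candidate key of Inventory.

(A, F, J), (F, G, J)

Attributes F, J never appear on any right-hand side, so every candidate key must contain {F, J}.
{F, J}⁺ = {F, J}, which is not all of the schema, so we must add further attributes.
{A, F, J}⁺: A→GH adds G, H → {A, F, G, H, J}. Minimal: {F, J}⁺ = {F, J}; {A, J}⁺ = {A, G, H, J}; {A, F}⁺ = {A, F, G, H} — none reach the full schema.
{F, G, J}⁺: GJ→A adds A; A→GH adds H → {A, F, G, H, J}. Minimal: {G, J}⁺ = {A, G, H, J}; {F, J}⁺ = {F, J}; {F, G}⁺ = {F, G} — none reach the full schema.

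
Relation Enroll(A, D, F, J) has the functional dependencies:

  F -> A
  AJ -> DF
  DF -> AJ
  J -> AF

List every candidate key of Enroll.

(J), (D, F)

{J}⁺: J→AF adds A, F; AJ→DF adds D → {A, D, F, J}.
{D, F}⁺: F→A adds A; DF→AJ adds J → {A, D, F, J}. Minimal: {F}⁺ = {A, F}; {D}⁺ = {D} — none reach the full schema.
Any other superkey contains one of these as a subset, so there are no further candidate keys.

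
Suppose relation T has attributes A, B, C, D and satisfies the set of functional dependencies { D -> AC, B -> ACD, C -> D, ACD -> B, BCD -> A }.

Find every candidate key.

{B}, {C}, {D}

{B}⁺: B→ACD adds A, C, D → {A, B, C, D}.
{C}⁺: C→D adds D; D→AC adds A; ACD→B adds B → {A, B, C, D}.
{D}⁺: D→AC adds A, C; ACD→B adds B → {A, B, C, D}.
Any other superkey contains one of these as a subset, so there are no further candidate keys.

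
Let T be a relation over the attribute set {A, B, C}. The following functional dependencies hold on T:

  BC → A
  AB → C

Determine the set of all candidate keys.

AB, BC

Attribute B never appears on the right-hand side of any dependency, so B must belong to every candidate key.
{B}⁺ = {B}, which is not all of the schema, so we must add further attributes.
{A, B}⁺: AB→C adds C → {A, B, C}. Minimal: {B}⁺ = {B}; {A}⁺ = {A} — none reach the full schema.
{B, C}⁺: BC→A adds A → {A, B, C}. Minimal: {C}⁺ = {C}; {B}⁺ = {B} — none reach the full schema.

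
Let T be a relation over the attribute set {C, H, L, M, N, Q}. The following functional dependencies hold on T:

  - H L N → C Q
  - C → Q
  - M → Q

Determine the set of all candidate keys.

(H, L, M, N)

Attributes H, L, M, N never appear on any right-hand side, so every candidate key must contain {H, L, M, N}.
{H, L, M, N}⁺ = {C, H, L, M, N, Q}, which is all of the schema, so {H, L, M, N} is the only candidate key.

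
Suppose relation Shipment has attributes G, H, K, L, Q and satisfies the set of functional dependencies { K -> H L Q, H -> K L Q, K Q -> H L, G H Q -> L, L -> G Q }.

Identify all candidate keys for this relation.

(H), (K)

{H}⁺: H→KLQ adds K, L, Q; L→GQ adds G → {G, H, K, L, Q}.
{K}⁺: K→HLQ adds H, L, Q; L→GQ adds G → {G, H, K, L, Q}.
Any other superkey contains one of these as a subset, so there are no further candidate keys.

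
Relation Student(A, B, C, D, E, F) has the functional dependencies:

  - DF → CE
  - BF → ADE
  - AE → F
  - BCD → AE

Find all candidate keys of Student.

Attribute B never appears on the right-hand side of any dependency, so B must belong to every candidate key.
{B}⁺ = {B}, which is not all of the schema, so we must add further attributes.
{B, F}⁺: BF→ADE adds A, D, E; DF→CE adds C → {A, B, C, D, E, F}.
{A, B, E}⁺: AE→F adds F; BF→ADE adds D; DF→CE adds C → {A, B, C, D, E, F}.
{B, C, D}⁺: BCD→AE adds A, E; AE→F adds F → {A, B, C, D, E, F}.
Any other superkey contains one of these as a subset, so there are no further candidate keys.

{B, F}, {A, B, E}, {B, C, D}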